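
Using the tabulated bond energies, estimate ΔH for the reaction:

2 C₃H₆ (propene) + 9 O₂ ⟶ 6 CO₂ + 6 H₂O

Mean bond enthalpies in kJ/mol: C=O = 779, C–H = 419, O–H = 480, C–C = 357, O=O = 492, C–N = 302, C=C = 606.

ΔH ≈ −3726 kJ

Bonds broken (reactants):
  C–C: 2 × 357 = 714
  C–H: 12 × 419 = 5028
  C=C: 2 × 606 = 1212
  O=O: 9 × 492 = 4428
  Σ(broken) = 11382 kJ
Bonds formed (products):
  C=O: 12 × 779 = 9348
  O–H: 12 × 480 = 5760
  Σ(formed) = 15108 kJ
ΔH = Σ(broken) − Σ(formed) = 11382 − 15108 = −3726 kJ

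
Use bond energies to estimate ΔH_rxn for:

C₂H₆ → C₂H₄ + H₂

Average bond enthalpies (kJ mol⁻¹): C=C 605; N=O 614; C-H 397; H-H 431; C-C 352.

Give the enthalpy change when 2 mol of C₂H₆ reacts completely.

ΔH = +220 kJ

Bonds broken (reactants):
  C-C: 1 × 352 = 352
  C-H: 6 × 397 = 2382
  Σ(broken) = 2734 kJ
Bonds formed (products):
  C-H: 4 × 397 = 1588
  C=C: 1 × 605 = 605
  H-H: 1 × 431 = 431
  Σ(formed) = 2624 kJ
ΔH = Σ(broken) − Σ(formed) = 2734 − 2624 = +110 kJ
For 2× the reaction as written: 2 × (+110) = +220 kJ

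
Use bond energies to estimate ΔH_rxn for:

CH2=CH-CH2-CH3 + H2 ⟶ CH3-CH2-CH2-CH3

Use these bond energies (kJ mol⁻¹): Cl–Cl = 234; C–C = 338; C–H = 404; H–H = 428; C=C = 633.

ΔH ≈ −85 kJ

Bonds broken (reactants):
  C–C: 2 × 338 = 676
  C–H: 8 × 404 = 3232
  C=C: 1 × 633 = 633
  H–H: 1 × 428 = 428
  Σ(broken) = 4969 kJ
Bonds formed (products):
  C–C: 3 × 338 = 1014
  C–H: 10 × 404 = 4040
  Σ(formed) = 5054 kJ
ΔH = Σ(broken) − Σ(formed) = 4969 − 5054 = −85 kJ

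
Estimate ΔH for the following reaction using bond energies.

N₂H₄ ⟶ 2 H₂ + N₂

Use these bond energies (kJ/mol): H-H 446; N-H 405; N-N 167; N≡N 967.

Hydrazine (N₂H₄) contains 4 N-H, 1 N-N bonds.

Bonds broken (reactants):
  N-H: 4 × 405 = 1620
  N-N: 1 × 167 = 167
  Σ(broken) = 1787 kJ
Bonds formed (products):
  H-H: 2 × 446 = 892
  N≡N: 1 × 967 = 967
  Σ(formed) = 1859 kJ
ΔH = Σ(broken) − Σ(formed) = 1787 − 1859 = −72 kJ

ΔH ≈ −72 kJ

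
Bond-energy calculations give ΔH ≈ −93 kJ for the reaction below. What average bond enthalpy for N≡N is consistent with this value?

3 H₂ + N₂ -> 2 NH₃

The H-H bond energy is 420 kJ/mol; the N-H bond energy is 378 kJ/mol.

D(N≡N) ≈ 915 kJ/mol

Let D be the N≡N bond energy.
Σ(broken) = 3×420 + 1×D = 1260 + D
Σ(formed) = 6×378 = 2268
ΔH = Σ(broken) − Σ(formed) = (1260 + D) − (2268) = −1008 + D
Setting this equal to −93 kJ gives D = 915 kJ/mol.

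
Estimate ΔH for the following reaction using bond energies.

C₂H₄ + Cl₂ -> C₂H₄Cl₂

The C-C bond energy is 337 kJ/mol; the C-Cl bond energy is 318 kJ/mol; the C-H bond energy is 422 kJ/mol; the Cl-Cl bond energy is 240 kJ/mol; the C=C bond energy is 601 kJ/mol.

Bonds broken (reactants):
  C-H: 4 × 422 = 1688
  C=C: 1 × 601 = 601
  Cl-Cl: 1 × 240 = 240
  Σ(broken) = 2529 kJ
Bonds formed (products):
  C-C: 1 × 337 = 337
  C-Cl: 2 × 318 = 636
  C-H: 4 × 422 = 1688
  Σ(formed) = 2661 kJ
ΔH = Σ(broken) − Σ(formed) = 2529 − 2661 = −132 kJ

ΔH ≈ −132 kJ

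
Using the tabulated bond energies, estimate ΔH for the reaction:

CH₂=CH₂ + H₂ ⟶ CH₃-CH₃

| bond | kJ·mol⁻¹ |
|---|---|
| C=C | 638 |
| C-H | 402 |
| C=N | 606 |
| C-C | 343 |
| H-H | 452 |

Bonds broken (reactants):
  C-H: 4 × 402 = 1608
  C=C: 1 × 638 = 638
  H-H: 1 × 452 = 452
  Σ(broken) = 2698 kJ
Bonds formed (products):
  C-C: 1 × 343 = 343
  C-H: 6 × 402 = 2412
  Σ(formed) = 2755 kJ
ΔH = Σ(broken) − Σ(formed) = 2698 − 2755 = −57 kJ

ΔH ≈ −57 kJ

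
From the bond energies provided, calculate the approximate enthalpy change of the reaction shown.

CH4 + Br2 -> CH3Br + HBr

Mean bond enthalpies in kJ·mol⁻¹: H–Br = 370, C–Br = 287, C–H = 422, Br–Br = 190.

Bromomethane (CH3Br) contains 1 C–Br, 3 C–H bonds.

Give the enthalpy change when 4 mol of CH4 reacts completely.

ΔH = −180 kJ

Bonds broken (reactants):
  Br–Br: 1 × 190 = 190
  C–H: 4 × 422 = 1688
  Σ(broken) = 1878 kJ
Bonds formed (products):
  C–Br: 1 × 287 = 287
  C–H: 3 × 422 = 1266
  H–Br: 1 × 370 = 370
  Σ(formed) = 1923 kJ
ΔH = Σ(broken) − Σ(formed) = 1878 − 1923 = −45 kJ
For 4× the reaction as written: 4 × (−45) = −180 kJ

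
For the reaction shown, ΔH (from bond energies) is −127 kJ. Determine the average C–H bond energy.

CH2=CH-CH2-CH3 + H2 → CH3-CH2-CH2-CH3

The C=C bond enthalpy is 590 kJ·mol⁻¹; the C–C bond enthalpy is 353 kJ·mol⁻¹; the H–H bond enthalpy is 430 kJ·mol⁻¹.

D(C–H) ≈ 397 kJ/mol

Let D be the C–H bond energy.
Σ(broken) = 2×353 + 8×D + 1×590 + 1×430 = 1726 + 8D
Σ(formed) = 3×353 + 10×D = 1059 + 10D
ΔH = Σ(broken) − Σ(formed) = (1726 + 8D) − (1059 + 10D) = +667 − 2D
Setting this equal to −127 kJ gives 2D = 794, so D = 397 kJ/mol.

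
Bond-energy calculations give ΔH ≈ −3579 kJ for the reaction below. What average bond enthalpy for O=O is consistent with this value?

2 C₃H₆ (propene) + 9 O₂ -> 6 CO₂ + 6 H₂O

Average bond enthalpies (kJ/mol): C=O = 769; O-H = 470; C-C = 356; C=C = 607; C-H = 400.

D(O=O) ≈ 507 kJ/mol

Let D be the O=O bond energy.
Σ(broken) = 2×356 + 12×400 + 2×607 + 9×D = 6726 + 9D
Σ(formed) = 12×769 + 12×470 = 14868
ΔH = Σ(broken) − Σ(formed) = (6726 + 9D) − (14868) = −8142 + 9D
Setting this equal to −3579 kJ gives 9D = 4563, so D = 507 kJ/mol.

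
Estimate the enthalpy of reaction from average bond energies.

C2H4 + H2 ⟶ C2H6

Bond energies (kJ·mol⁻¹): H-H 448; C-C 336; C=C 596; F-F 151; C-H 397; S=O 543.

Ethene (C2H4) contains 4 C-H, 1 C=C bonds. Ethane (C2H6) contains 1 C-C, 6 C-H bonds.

Bonds broken (reactants):
  C-H: 4 × 397 = 1588
  C=C: 1 × 596 = 596
  H-H: 1 × 448 = 448
  Σ(broken) = 2632 kJ
Bonds formed (products):
  C-C: 1 × 336 = 336
  C-H: 6 × 397 = 2382
  Σ(formed) = 2718 kJ
ΔH = Σ(broken) − Σ(formed) = 2632 − 2718 = −86 kJ

ΔH ≈ −86 kJ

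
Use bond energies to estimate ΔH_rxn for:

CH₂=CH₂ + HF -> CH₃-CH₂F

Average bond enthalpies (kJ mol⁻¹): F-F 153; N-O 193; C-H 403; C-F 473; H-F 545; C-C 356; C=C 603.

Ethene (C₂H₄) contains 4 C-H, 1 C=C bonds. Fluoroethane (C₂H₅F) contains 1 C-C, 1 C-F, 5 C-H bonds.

ΔH ≈ −84 kJ

Bonds broken (reactants):
  C-H: 4 × 403 = 1612
  C=C: 1 × 603 = 603
  H-F: 1 × 545 = 545
  Σ(broken) = 2760 kJ
Bonds formed (products):
  C-C: 1 × 356 = 356
  C-F: 1 × 473 = 473
  C-H: 5 × 403 = 2015
  Σ(formed) = 2844 kJ
ΔH = Σ(broken) − Σ(formed) = 2760 − 2844 = −84 kJ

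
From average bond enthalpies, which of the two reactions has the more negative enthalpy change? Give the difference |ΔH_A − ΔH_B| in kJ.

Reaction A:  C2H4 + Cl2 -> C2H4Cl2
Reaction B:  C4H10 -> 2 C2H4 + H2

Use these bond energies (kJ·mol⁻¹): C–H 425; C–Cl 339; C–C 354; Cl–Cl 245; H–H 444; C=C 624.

Reaction A, by 383 kJ

Reaction A:
  Bonds broken (reactants):
    C–H: 4 × 425 = 1700
    C=C: 1 × 624 = 624
    Cl–Cl: 1 × 245 = 245
    Σ(broken) = 2569 kJ
  Bonds formed (products):
    C–C: 1 × 354 = 354
    C–Cl: 2 × 339 = 678
    C–H: 4 × 425 = 1700
    Σ(formed) = 2732 kJ
  ΔH_A = 2569 − 2732 = −163 kJ
Reaction B:
  Bonds broken (reactants):
    C–C: 3 × 354 = 1062
    C–H: 10 × 425 = 4250
    Σ(broken) = 5312 kJ
  Bonds formed (products):
    C–H: 8 × 425 = 3400
    C=C: 2 × 624 = 1248
    H–H: 1 × 444 = 444
    Σ(formed) = 5092 kJ
  ΔH_B = 5312 − 5092 = +220 kJ
ΔH_A − ΔH_B = −383 kJ, so reaction A has the more negative ΔH; |ΔH_A − ΔH_B| = 383 kJ.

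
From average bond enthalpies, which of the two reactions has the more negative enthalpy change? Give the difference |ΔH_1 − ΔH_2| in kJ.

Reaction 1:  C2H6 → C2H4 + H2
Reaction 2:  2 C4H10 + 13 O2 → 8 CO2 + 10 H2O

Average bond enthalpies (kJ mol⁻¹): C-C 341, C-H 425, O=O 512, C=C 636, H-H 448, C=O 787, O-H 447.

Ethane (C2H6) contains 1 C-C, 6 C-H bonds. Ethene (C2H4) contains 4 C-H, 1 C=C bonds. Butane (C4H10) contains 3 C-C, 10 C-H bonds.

Reaction 1:
  Bonds broken (reactants):
    C-C: 1 × 341 = 341
    C-H: 6 × 425 = 2550
    Σ(broken) = 2891 kJ
  Bonds formed (products):
    C-H: 4 × 425 = 1700
    C=C: 1 × 636 = 636
    H-H: 1 × 448 = 448
    Σ(formed) = 2784 kJ
  ΔH_1 = 2891 − 2784 = +107 kJ
Reaction 2:
  Bonds broken (reactants):
    C-C: 6 × 341 = 2046
    C-H: 20 × 425 = 8500
    O=O: 13 × 512 = 6656
    Σ(broken) = 17202 kJ
  Bonds formed (products):
    C=O: 16 × 787 = 12592
    O-H: 20 × 447 = 8940
    Σ(formed) = 21532 kJ
  ΔH_2 = 17202 − 21532 = −4330 kJ
ΔH_1 − ΔH_2 = +4437 kJ, so reaction 2 has the more negative ΔH; |ΔH_1 − ΔH_2| = 4437 kJ.

Reaction 2, by 4437 kJ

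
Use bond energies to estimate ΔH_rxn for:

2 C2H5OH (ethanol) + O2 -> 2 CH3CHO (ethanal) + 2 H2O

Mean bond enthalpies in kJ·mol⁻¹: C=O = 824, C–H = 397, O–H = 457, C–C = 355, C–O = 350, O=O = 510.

Bonds broken (reactants):
  C–C: 2 × 355 = 710
  C–H: 10 × 397 = 3970
  C–O: 2 × 350 = 700
  O–H: 2 × 457 = 914
  O=O: 1 × 510 = 510
  Σ(broken) = 6804 kJ
Bonds formed (products):
  C–C: 2 × 355 = 710
  C–H: 8 × 397 = 3176
  C=O: 2 × 824 = 1648
  O–H: 4 × 457 = 1828
  Σ(formed) = 7362 kJ
ΔH = Σ(broken) − Σ(formed) = 6804 − 7362 = −558 kJ

ΔH ≈ −558 kJ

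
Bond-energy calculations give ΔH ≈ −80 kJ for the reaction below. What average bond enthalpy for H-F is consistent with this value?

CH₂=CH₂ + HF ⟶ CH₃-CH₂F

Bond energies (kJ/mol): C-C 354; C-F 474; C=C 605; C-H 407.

Let D be the H-F bond energy.
Σ(broken) = 4×407 + 1×605 + 1×D = 2233 + D
Σ(formed) = 1×354 + 1×474 + 5×407 = 2863
ΔH = Σ(broken) − Σ(formed) = (2233 + D) − (2863) = −630 + D
Setting this equal to −80 kJ gives D = 550 kJ/mol.

D(H-F) ≈ 550 kJ/mol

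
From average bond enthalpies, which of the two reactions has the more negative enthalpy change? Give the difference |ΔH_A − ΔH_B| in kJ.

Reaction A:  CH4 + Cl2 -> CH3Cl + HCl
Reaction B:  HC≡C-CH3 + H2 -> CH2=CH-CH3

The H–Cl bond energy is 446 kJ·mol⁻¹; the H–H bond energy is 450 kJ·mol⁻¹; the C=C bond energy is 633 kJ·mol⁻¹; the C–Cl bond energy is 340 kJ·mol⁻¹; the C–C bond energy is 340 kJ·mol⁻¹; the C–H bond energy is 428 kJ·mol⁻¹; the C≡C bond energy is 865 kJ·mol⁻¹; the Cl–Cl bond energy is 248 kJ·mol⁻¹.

Reaction B, by 64 kJ

Reaction A:
  Bonds broken (reactants):
    C–H: 4 × 428 = 1712
    Cl–Cl: 1 × 248 = 248
    Σ(broken) = 1960 kJ
  Bonds formed (products):
    C–Cl: 1 × 340 = 340
    C–H: 3 × 428 = 1284
    H–Cl: 1 × 446 = 446
    Σ(formed) = 2070 kJ
  ΔH_A = 1960 − 2070 = −110 kJ
Reaction B:
  Bonds broken (reactants):
    C≡C: 1 × 865 = 865
    C–C: 1 × 340 = 340
    C–H: 4 × 428 = 1712
    H–H: 1 × 450 = 450
    Σ(broken) = 3367 kJ
  Bonds formed (products):
    C–C: 1 × 340 = 340
    C–H: 6 × 428 = 2568
    C=C: 1 × 633 = 633
    Σ(formed) = 3541 kJ
  ΔH_B = 3367 − 3541 = −174 kJ
ΔH_A − ΔH_B = +64 kJ, so reaction B has the more negative ΔH; |ΔH_A − ΔH_B| = 64 kJ.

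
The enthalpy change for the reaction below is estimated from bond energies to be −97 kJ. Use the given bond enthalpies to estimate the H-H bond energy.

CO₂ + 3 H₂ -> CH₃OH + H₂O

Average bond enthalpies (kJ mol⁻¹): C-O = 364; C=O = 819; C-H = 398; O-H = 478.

Let D be the H-H bond energy.
Σ(broken) = 2×819 + 3×D = 1638 + 3D
Σ(formed) = 3×398 + 1×364 + 3×478 = 2992
ΔH = Σ(broken) − Σ(formed) = (1638 + 3D) − (2992) = −1354 + 3D
Setting this equal to −97 kJ gives 3D = 1257, so D = 419 kJ/mol.

D(H-H) ≈ 419 kJ/mol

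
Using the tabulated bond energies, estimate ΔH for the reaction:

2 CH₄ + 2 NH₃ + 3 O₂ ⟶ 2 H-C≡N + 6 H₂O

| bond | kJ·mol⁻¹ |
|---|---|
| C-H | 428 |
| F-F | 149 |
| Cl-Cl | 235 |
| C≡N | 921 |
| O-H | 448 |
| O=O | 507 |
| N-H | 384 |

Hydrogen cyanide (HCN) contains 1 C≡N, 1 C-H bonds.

Bonds broken (reactants):
  C-H: 8 × 428 = 3424
  N-H: 6 × 384 = 2304
  O=O: 3 × 507 = 1521
  Σ(broken) = 7249 kJ
Bonds formed (products):
  C≡N: 2 × 921 = 1842
  C-H: 2 × 428 = 856
  O-H: 12 × 448 = 5376
  Σ(formed) = 8074 kJ
ΔH = Σ(broken) − Σ(formed) = 7249 − 8074 = −825 kJ

ΔH ≈ −825 kJ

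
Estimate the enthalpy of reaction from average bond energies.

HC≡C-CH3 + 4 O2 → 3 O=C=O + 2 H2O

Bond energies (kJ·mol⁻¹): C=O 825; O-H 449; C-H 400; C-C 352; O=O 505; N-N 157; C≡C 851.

Bonds broken (reactants):
  C≡C: 1 × 851 = 851
  C-C: 1 × 352 = 352
  C-H: 4 × 400 = 1600
  O=O: 4 × 505 = 2020
  Σ(broken) = 4823 kJ
Bonds formed (products):
  C=O: 6 × 825 = 4950
  O-H: 4 × 449 = 1796
  Σ(formed) = 6746 kJ
ΔH = Σ(broken) − Σ(formed) = 4823 − 6746 = −1923 kJ

ΔH ≈ −1923 kJ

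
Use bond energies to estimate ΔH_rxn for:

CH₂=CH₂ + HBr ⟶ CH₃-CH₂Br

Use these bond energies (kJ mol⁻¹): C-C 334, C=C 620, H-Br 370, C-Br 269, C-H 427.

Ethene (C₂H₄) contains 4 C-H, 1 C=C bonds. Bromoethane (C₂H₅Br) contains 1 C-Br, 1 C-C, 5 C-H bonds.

ΔH ≈ −40 kJ

Bonds broken (reactants):
  C-H: 4 × 427 = 1708
  C=C: 1 × 620 = 620
  H-Br: 1 × 370 = 370
  Σ(broken) = 2698 kJ
Bonds formed (products):
  C-Br: 1 × 269 = 269
  C-C: 1 × 334 = 334
  C-H: 5 × 427 = 2135
  Σ(formed) = 2738 kJ
ΔH = Σ(broken) − Σ(formed) = 2698 − 2738 = −40 kJ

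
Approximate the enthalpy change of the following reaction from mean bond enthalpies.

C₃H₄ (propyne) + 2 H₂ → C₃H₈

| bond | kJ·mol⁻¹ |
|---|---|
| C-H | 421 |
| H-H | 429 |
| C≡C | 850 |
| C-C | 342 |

ΔH ≈ −318 kJ

Bonds broken (reactants):
  C≡C: 1 × 850 = 850
  C-C: 1 × 342 = 342
  C-H: 4 × 421 = 1684
  H-H: 2 × 429 = 858
  Σ(broken) = 3734 kJ
Bonds formed (products):
  C-C: 2 × 342 = 684
  C-H: 8 × 421 = 3368
  Σ(formed) = 4052 kJ
ΔH = Σ(broken) − Σ(formed) = 3734 − 4052 = −318 kJ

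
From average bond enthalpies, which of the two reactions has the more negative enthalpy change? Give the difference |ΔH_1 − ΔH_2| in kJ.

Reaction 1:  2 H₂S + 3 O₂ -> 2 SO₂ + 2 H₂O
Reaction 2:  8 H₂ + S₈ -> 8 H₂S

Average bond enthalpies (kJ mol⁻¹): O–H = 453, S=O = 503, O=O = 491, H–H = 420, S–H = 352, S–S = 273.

Reaction 1, by 855 kJ

Reaction 1:
  Bonds broken (reactants):
    O=O: 3 × 491 = 1473
    S–H: 4 × 352 = 1408
    Σ(broken) = 2881 kJ
  Bonds formed (products):
    O–H: 4 × 453 = 1812
    S=O: 4 × 503 = 2012
    Σ(formed) = 3824 kJ
  ΔH_1 = 2881 − 3824 = −943 kJ
Reaction 2:
  Bonds broken (reactants):
    H–H: 8 × 420 = 3360
    S–S: 8 × 273 = 2184
    Σ(broken) = 5544 kJ
  Bonds formed (products):
    S–H: 16 × 352 = 5632
    Σ(formed) = 5632 kJ
  ΔH_2 = 5544 − 5632 = −88 kJ
ΔH_1 − ΔH_2 = −855 kJ, so reaction 1 has the more negative ΔH; |ΔH_1 − ΔH_2| = 855 kJ.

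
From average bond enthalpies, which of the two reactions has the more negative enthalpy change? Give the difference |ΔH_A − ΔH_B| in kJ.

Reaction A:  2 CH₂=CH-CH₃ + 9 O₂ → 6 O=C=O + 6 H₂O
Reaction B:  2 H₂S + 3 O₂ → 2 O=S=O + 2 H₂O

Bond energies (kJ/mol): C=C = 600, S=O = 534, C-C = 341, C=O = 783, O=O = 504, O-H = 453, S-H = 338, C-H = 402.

Reaction A, by 2506 kJ

Reaction A:
  Bonds broken (reactants):
    C-C: 2 × 341 = 682
    C-H: 12 × 402 = 4824
    C=C: 2 × 600 = 1200
    O=O: 9 × 504 = 4536
    Σ(broken) = 11242 kJ
  Bonds formed (products):
    C=O: 12 × 783 = 9396
    O-H: 12 × 453 = 5436
    Σ(formed) = 14832 kJ
  ΔH_A = 11242 − 14832 = −3590 kJ
Reaction B:
  Bonds broken (reactants):
    O=O: 3 × 504 = 1512
    S-H: 4 × 338 = 1352
    Σ(broken) = 2864 kJ
  Bonds formed (products):
    O-H: 4 × 453 = 1812
    S=O: 4 × 534 = 2136
    Σ(formed) = 3948 kJ
  ΔH_B = 2864 − 3948 = −1084 kJ
ΔH_A − ΔH_B = −2506 kJ, so reaction A has the more negative ΔH; |ΔH_A − ΔH_B| = 2506 kJ.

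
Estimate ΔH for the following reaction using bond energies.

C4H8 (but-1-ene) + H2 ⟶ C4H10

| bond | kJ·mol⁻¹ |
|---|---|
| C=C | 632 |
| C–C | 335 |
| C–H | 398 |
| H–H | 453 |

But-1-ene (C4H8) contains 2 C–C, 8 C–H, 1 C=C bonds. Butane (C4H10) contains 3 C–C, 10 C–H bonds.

ΔH ≈ −46 kJ

Bonds broken (reactants):
  C–C: 2 × 335 = 670
  C–H: 8 × 398 = 3184
  C=C: 1 × 632 = 632
  H–H: 1 × 453 = 453
  Σ(broken) = 4939 kJ
Bonds formed (products):
  C–C: 3 × 335 = 1005
  C–H: 10 × 398 = 3980
  Σ(formed) = 4985 kJ
ΔH = Σ(broken) − Σ(formed) = 4939 − 4985 = −46 kJ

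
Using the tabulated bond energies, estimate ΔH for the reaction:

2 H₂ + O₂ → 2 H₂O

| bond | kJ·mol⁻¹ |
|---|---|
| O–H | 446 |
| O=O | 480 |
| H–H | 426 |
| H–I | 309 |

ΔH ≈ −452 kJ

Bonds broken (reactants):
  H–H: 2 × 426 = 852
  O=O: 1 × 480 = 480
  Σ(broken) = 1332 kJ
Bonds formed (products):
  O–H: 4 × 446 = 1784
  Σ(formed) = 1784 kJ
ΔH = Σ(broken) − Σ(formed) = 1332 − 1784 = −452 kJ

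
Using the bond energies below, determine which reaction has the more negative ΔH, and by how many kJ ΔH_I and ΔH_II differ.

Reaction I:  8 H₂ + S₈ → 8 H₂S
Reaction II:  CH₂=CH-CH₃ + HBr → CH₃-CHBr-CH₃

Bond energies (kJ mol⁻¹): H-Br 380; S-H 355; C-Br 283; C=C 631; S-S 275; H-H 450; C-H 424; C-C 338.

Reaction I:
  Bonds broken (reactants):
    H-H: 8 × 450 = 3600
    S-S: 8 × 275 = 2200
    Σ(broken) = 5800 kJ
  Bonds formed (products):
    S-H: 16 × 355 = 5680
    Σ(formed) = 5680 kJ
  ΔH_I = 5800 − 5680 = +120 kJ
Reaction II:
  Bonds broken (reactants):
    C-C: 1 × 338 = 338
    C-H: 6 × 424 = 2544
    C=C: 1 × 631 = 631
    H-Br: 1 × 380 = 380
    Σ(broken) = 3893 kJ
  Bonds formed (products):
    C-Br: 1 × 283 = 283
    C-C: 2 × 338 = 676
    C-H: 7 × 424 = 2968
    Σ(formed) = 3927 kJ
  ΔH_II = 3893 − 3927 = −34 kJ
ΔH_I − ΔH_II = +154 kJ, so reaction II has the more negative ΔH; |ΔH_I − ΔH_II| = 154 kJ.

Reaction II, by 154 kJ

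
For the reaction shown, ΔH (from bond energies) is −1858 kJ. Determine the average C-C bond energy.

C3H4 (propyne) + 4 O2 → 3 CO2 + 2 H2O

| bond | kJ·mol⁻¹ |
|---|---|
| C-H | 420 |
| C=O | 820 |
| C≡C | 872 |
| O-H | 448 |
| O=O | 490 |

D(C-C) ≈ 342 kJ/mol

Let D be the C-C bond energy.
Σ(broken) = 1×872 + 1×D + 4×420 + 4×490 = 4512 + D
Σ(formed) = 6×820 + 4×448 = 6712
ΔH = Σ(broken) − Σ(formed) = (4512 + D) − (6712) = −2200 + D
Setting this equal to −1858 kJ gives D = 342 kJ/mol.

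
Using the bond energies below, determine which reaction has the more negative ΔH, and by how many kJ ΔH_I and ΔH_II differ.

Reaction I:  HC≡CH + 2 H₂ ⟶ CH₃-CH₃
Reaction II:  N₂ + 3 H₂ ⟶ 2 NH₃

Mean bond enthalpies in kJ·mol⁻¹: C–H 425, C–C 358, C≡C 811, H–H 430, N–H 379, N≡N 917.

Reaction I:
  Bonds broken (reactants):
    C≡C: 1 × 811 = 811
    C–H: 2 × 425 = 850
    H–H: 2 × 430 = 860
    Σ(broken) = 2521 kJ
  Bonds formed (products):
    C–C: 1 × 358 = 358
    C–H: 6 × 425 = 2550
    Σ(formed) = 2908 kJ
  ΔH_I = 2521 − 2908 = −387 kJ
Reaction II:
  Bonds broken (reactants):
    H–H: 3 × 430 = 1290
    N≡N: 1 × 917 = 917
    Σ(broken) = 2207 kJ
  Bonds formed (products):
    N–H: 6 × 379 = 2274
    Σ(formed) = 2274 kJ
  ΔH_II = 2207 − 2274 = −67 kJ
ΔH_I − ΔH_II = −320 kJ, so reaction I has the more negative ΔH; |ΔH_I − ΔH_II| = 320 kJ.

Reaction I, by 320 kJ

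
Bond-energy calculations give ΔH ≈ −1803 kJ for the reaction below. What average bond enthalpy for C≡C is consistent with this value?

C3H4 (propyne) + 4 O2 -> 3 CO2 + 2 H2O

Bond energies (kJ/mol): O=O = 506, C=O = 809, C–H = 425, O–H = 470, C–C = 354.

D(C≡C) ≈ 853 kJ/mol

Let D be the C≡C bond energy.
Σ(broken) = 1×D + 1×354 + 4×425 + 4×506 = 4078 + D
Σ(formed) = 6×809 + 4×470 = 6734
ΔH = Σ(broken) − Σ(formed) = (4078 + D) − (6734) = −2656 + D
Setting this equal to −1803 kJ gives D = 853 kJ/mol.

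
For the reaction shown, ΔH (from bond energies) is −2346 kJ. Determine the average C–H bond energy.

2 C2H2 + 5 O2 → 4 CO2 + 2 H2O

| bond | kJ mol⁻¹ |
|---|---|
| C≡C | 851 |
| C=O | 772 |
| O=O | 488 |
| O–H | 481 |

D(C–H) ≈ 403 kJ/mol

Let D be the C–H bond energy.
Σ(broken) = 2×851 + 4×D + 5×488 = 4142 + 4D
Σ(formed) = 8×772 + 4×481 = 8100
ΔH = Σ(broken) − Σ(formed) = (4142 + 4D) − (8100) = −3958 + 4D
Setting this equal to −2346 kJ gives 4D = 1612, so D = 403 kJ/mol.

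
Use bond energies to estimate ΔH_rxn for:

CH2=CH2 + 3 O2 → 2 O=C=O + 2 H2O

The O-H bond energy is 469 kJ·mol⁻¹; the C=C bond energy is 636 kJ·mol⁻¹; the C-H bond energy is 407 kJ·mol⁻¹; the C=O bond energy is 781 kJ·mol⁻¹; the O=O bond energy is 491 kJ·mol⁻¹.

Bonds broken (reactants):
  C-H: 4 × 407 = 1628
  C=C: 1 × 636 = 636
  O=O: 3 × 491 = 1473
  Σ(broken) = 3737 kJ
Bonds formed (products):
  C=O: 4 × 781 = 3124
  O-H: 4 × 469 = 1876
  Σ(formed) = 5000 kJ
ΔH = Σ(broken) − Σ(formed) = 3737 − 5000 = −1263 kJ

ΔH ≈ −1263 kJ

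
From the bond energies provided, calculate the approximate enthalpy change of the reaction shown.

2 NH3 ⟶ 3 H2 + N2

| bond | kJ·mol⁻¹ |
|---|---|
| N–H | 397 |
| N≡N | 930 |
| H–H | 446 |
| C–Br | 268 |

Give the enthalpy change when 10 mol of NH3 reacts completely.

ΔH = +570 kJ

Bonds broken (reactants):
  N–H: 6 × 397 = 2382
  Σ(broken) = 2382 kJ
Bonds formed (products):
  H–H: 3 × 446 = 1338
  N≡N: 1 × 930 = 930
  Σ(formed) = 2268 kJ
ΔH = Σ(broken) − Σ(formed) = 2382 − 2268 = +114 kJ
For 5× the reaction as written: 5 × (+114) = +570 kJ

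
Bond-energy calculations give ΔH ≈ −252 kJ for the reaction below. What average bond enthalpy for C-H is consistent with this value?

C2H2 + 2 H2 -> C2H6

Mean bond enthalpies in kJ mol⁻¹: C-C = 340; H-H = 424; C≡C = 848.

D(C-H) ≈ 402 kJ/mol

Let D be the C-H bond energy.
Σ(broken) = 1×848 + 2×D + 2×424 = 1696 + 2D
Σ(formed) = 1×340 + 6×D = 340 + 6D
ΔH = Σ(broken) − Σ(formed) = (1696 + 2D) − (340 + 6D) = +1356 − 4D
Setting this equal to −252 kJ gives 4D = 1608, so D = 402 kJ/mol.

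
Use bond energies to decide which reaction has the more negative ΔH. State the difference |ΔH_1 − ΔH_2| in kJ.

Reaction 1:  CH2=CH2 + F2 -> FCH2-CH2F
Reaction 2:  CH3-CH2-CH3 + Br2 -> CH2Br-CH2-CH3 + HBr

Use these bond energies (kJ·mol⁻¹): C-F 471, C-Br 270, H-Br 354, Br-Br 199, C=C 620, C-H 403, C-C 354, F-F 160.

Reaction 1, by 494 kJ

Reaction 1:
  Bonds broken (reactants):
    C-H: 4 × 403 = 1612
    C=C: 1 × 620 = 620
    F-F: 1 × 160 = 160
    Σ(broken) = 2392 kJ
  Bonds formed (products):
    C-C: 1 × 354 = 354
    C-F: 2 × 471 = 942
    C-H: 4 × 403 = 1612
    Σ(formed) = 2908 kJ
  ΔH_1 = 2392 − 2908 = −516 kJ
Reaction 2:
  Bonds broken (reactants):
    Br-Br: 1 × 199 = 199
    C-C: 2 × 354 = 708
    C-H: 8 × 403 = 3224
    Σ(broken) = 4131 kJ
  Bonds formed (products):
    C-Br: 1 × 270 = 270
    C-C: 2 × 354 = 708
    C-H: 7 × 403 = 2821
    H-Br: 1 × 354 = 354
    Σ(formed) = 4153 kJ
  ΔH_2 = 4131 − 4153 = −22 kJ
ΔH_1 − ΔH_2 = −494 kJ, so reaction 1 has the more negative ΔH; |ΔH_1 − ΔH_2| = 494 kJ.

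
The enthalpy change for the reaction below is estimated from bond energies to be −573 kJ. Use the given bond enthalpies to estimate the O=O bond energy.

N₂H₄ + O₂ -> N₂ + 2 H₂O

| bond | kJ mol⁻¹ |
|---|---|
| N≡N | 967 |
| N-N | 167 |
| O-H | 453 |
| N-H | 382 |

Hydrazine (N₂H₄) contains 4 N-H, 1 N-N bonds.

D(O=O) ≈ 511 kJ/mol

Let D be the O=O bond energy.
Σ(broken) = 4×382 + 1×167 + 1×D = 1695 + D
Σ(formed) = 1×967 + 4×453 = 2779
ΔH = Σ(broken) − Σ(formed) = (1695 + D) − (2779) = −1084 + D
Setting this equal to −573 kJ gives D = 511 kJ/mol.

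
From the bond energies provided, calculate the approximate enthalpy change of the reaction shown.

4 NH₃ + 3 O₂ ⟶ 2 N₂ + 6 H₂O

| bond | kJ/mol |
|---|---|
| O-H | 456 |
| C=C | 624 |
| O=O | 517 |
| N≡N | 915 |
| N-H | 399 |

ΔH ≈ −963 kJ

Bonds broken (reactants):
  N-H: 12 × 399 = 4788
  O=O: 3 × 517 = 1551
  Σ(broken) = 6339 kJ
Bonds formed (products):
  N≡N: 2 × 915 = 1830
  O-H: 12 × 456 = 5472
  Σ(formed) = 7302 kJ
ΔH = Σ(broken) − Σ(formed) = 6339 − 7302 = −963 kJ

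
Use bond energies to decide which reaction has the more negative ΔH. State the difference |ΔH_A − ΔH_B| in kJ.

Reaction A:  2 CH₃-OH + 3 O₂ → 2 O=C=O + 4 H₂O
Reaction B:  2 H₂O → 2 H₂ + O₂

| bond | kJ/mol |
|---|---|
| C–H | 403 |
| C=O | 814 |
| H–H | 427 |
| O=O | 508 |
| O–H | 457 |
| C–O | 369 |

Reaction A:
  Bonds broken (reactants):
    C–H: 6 × 403 = 2418
    C–O: 2 × 369 = 738
    O–H: 2 × 457 = 914
    O=O: 3 × 508 = 1524
    Σ(broken) = 5594 kJ
  Bonds formed (products):
    C=O: 4 × 814 = 3256
    O–H: 8 × 457 = 3656
    Σ(formed) = 6912 kJ
  ΔH_A = 5594 − 6912 = −1318 kJ
Reaction B:
  Bonds broken (reactants):
    O–H: 4 × 457 = 1828
    Σ(broken) = 1828 kJ
  Bonds formed (products):
    H–H: 2 × 427 = 854
    O=O: 1 × 508 = 508
    Σ(formed) = 1362 kJ
  ΔH_B = 1828 − 1362 = +466 kJ
ΔH_A − ΔH_B = −1784 kJ, so reaction A has the more negative ΔH; |ΔH_A − ΔH_B| = 1784 kJ.

Reaction A, by 1784 kJ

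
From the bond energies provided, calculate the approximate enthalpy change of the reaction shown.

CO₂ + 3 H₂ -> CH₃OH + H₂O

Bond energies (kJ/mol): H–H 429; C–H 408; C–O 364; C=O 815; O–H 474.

ΔH ≈ −93 kJ

Bonds broken (reactants):
  C=O: 2 × 815 = 1630
  H–H: 3 × 429 = 1287
  Σ(broken) = 2917 kJ
Bonds formed (products):
  C–H: 3 × 408 = 1224
  C–O: 1 × 364 = 364
  O–H: 3 × 474 = 1422
  Σ(formed) = 3010 kJ
ΔH = Σ(broken) − Σ(formed) = 2917 − 3010 = −93 kJ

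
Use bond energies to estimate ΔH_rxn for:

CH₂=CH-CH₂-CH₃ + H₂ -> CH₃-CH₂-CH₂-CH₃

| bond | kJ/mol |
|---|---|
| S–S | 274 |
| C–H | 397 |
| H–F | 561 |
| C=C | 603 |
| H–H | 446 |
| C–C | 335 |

ΔH ≈ −80 kJ

Bonds broken (reactants):
  C–C: 2 × 335 = 670
  C–H: 8 × 397 = 3176
  C=C: 1 × 603 = 603
  H–H: 1 × 446 = 446
  Σ(broken) = 4895 kJ
Bonds formed (products):
  C–C: 3 × 335 = 1005
  C–H: 10 × 397 = 3970
  Σ(formed) = 4975 kJ
ΔH = Σ(broken) − Σ(formed) = 4895 − 4975 = −80 kJ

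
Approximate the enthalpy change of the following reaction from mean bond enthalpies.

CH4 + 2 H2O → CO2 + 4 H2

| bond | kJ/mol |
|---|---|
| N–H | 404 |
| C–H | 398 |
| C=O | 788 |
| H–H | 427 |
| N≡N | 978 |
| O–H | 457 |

ΔH ≈ +136 kJ

Bonds broken (reactants):
  C–H: 4 × 398 = 1592
  O–H: 4 × 457 = 1828
  Σ(broken) = 3420 kJ
Bonds formed (products):
  C=O: 2 × 788 = 1576
  H–H: 4 × 427 = 1708
  Σ(formed) = 3284 kJ
ΔH = Σ(broken) − Σ(formed) = 3420 − 3284 = +136 kJ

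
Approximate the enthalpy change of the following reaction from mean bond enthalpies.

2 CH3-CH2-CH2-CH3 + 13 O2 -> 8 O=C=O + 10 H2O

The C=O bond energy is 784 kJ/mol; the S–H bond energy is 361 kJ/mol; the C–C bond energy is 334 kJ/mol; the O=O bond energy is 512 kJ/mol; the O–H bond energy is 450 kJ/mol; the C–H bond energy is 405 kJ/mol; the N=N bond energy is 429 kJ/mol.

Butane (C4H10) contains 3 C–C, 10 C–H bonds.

Bonds broken (reactants):
  C–C: 6 × 334 = 2004
  C–H: 20 × 405 = 8100
  O=O: 13 × 512 = 6656
  Σ(broken) = 16760 kJ
Bonds formed (products):
  C=O: 16 × 784 = 12544
  O–H: 20 × 450 = 9000
  Σ(formed) = 21544 kJ
ΔH = Σ(broken) − Σ(formed) = 16760 − 21544 = −4784 kJ

ΔH ≈ −4784 kJ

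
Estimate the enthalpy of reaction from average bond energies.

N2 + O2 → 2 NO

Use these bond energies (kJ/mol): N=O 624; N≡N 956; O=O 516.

Bonds broken (reactants):
  N≡N: 1 × 956 = 956
  O=O: 1 × 516 = 516
  Σ(broken) = 1472 kJ
Bonds formed (products):
  N=O: 2 × 624 = 1248
  Σ(formed) = 1248 kJ
ΔH = Σ(broken) − Σ(formed) = 1472 − 1248 = +224 kJ

ΔH ≈ +224 kJ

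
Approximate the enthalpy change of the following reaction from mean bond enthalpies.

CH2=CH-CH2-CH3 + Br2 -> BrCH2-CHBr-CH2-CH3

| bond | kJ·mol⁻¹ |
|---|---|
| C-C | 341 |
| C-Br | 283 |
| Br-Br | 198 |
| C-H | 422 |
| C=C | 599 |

ΔH ≈ −110 kJ

Bonds broken (reactants):
  Br-Br: 1 × 198 = 198
  C-C: 2 × 341 = 682
  C-H: 8 × 422 = 3376
  C=C: 1 × 599 = 599
  Σ(broken) = 4855 kJ
Bonds formed (products):
  C-Br: 2 × 283 = 566
  C-C: 3 × 341 = 1023
  C-H: 8 × 422 = 3376
  Σ(formed) = 4965 kJ
ΔH = Σ(broken) − Σ(formed) = 4855 − 4965 = −110 kJ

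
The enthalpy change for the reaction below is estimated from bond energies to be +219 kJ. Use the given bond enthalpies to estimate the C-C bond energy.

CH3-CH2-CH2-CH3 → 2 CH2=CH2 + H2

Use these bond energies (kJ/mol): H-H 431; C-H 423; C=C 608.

Let D be the C-C bond energy.
Σ(broken) = 3×D + 10×423 = 4230 + 3D
Σ(formed) = 8×423 + 2×608 + 1×431 = 5031
ΔH = Σ(broken) − Σ(formed) = (4230 + 3D) − (5031) = −801 + 3D
Setting this equal to +219 kJ gives 3D = 1020, so D = 340 kJ/mol.

D(C-C) ≈ 340 kJ/mol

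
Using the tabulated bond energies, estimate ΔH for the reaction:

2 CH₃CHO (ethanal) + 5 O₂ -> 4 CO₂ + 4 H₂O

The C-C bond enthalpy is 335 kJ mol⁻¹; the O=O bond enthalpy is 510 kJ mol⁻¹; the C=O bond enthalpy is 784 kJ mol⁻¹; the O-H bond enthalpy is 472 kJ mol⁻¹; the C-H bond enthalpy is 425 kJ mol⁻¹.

ΔH ≈ −1860 kJ

Bonds broken (reactants):
  C-C: 2 × 335 = 670
  C-H: 8 × 425 = 3400
  C=O: 2 × 784 = 1568
  O=O: 5 × 510 = 2550
  Σ(broken) = 8188 kJ
Bonds formed (products):
  C=O: 8 × 784 = 6272
  O-H: 8 × 472 = 3776
  Σ(formed) = 10048 kJ
ΔH = Σ(broken) − Σ(formed) = 8188 − 10048 = −1860 kJ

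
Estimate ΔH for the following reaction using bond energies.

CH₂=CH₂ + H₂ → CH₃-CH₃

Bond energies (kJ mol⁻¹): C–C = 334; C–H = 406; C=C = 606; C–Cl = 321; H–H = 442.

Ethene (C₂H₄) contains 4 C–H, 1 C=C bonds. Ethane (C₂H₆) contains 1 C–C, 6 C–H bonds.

ΔH ≈ −98 kJ

Bonds broken (reactants):
  C–H: 4 × 406 = 1624
  C=C: 1 × 606 = 606
  H–H: 1 × 442 = 442
  Σ(broken) = 2672 kJ
Bonds formed (products):
  C–C: 1 × 334 = 334
  C–H: 6 × 406 = 2436
  Σ(formed) = 2770 kJ
ΔH = Σ(broken) − Σ(formed) = 2672 − 2770 = −98 kJ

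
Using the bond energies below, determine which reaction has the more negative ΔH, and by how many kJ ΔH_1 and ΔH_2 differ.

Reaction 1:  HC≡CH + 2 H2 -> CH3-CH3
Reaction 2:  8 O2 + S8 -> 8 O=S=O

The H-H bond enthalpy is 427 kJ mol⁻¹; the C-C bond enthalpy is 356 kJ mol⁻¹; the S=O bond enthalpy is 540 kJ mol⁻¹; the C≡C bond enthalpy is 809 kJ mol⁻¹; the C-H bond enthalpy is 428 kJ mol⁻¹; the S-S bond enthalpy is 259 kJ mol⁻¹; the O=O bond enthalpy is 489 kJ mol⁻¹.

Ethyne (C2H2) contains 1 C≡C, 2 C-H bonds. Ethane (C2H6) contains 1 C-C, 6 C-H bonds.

Reaction 2, by 2251 kJ

Reaction 1:
  Bonds broken (reactants):
    C≡C: 1 × 809 = 809
    C-H: 2 × 428 = 856
    H-H: 2 × 427 = 854
    Σ(broken) = 2519 kJ
  Bonds formed (products):
    C-C: 1 × 356 = 356
    C-H: 6 × 428 = 2568
    Σ(formed) = 2924 kJ
  ΔH_1 = 2519 − 2924 = −405 kJ
Reaction 2:
  Bonds broken (reactants):
    O=O: 8 × 489 = 3912
    S-S: 8 × 259 = 2072
    Σ(broken) = 5984 kJ
  Bonds formed (products):
    S=O: 16 × 540 = 8640
    Σ(formed) = 8640 kJ
  ΔH_2 = 5984 − 8640 = −2656 kJ
ΔH_1 − ΔH_2 = +2251 kJ, so reaction 2 has the more negative ΔH; |ΔH_1 − ΔH_2| = 2251 kJ.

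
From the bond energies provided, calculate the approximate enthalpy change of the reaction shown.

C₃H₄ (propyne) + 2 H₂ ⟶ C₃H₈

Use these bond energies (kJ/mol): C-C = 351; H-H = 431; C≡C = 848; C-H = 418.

ΔH ≈ −313 kJ

Bonds broken (reactants):
  C≡C: 1 × 848 = 848
  C-C: 1 × 351 = 351
  C-H: 4 × 418 = 1672
  H-H: 2 × 431 = 862
  Σ(broken) = 3733 kJ
Bonds formed (products):
  C-C: 2 × 351 = 702
  C-H: 8 × 418 = 3344
  Σ(formed) = 4046 kJ
ΔH = Σ(broken) − Σ(formed) = 3733 − 4046 = −313 kJ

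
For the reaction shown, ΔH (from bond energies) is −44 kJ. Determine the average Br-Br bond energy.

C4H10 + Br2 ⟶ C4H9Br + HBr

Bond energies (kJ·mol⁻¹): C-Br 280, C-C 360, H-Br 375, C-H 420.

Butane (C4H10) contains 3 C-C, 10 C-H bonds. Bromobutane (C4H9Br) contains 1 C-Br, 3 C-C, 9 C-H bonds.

Let D be the Br-Br bond energy.
Σ(broken) = 1×D + 3×360 + 10×420 = 5280 + D
Σ(formed) = 1×280 + 3×360 + 9×420 + 1×375 = 5515
ΔH = Σ(broken) − Σ(formed) = (5280 + D) − (5515) = −235 + D
Setting this equal to −44 kJ gives D = 191 kJ/mol.

D(Br-Br) ≈ 191 kJ/mol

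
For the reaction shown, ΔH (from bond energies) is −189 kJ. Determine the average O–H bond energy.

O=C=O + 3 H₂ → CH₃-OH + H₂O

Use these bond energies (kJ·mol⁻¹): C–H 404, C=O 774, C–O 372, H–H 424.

Let D be the O–H bond energy.
Σ(broken) = 2×774 + 3×424 = 2820
Σ(formed) = 3×404 + 1×372 + 3×D = 1584 + 3D
ΔH = Σ(broken) − Σ(formed) = (2820) − (1584 + 3D) = +1236 − 3D
Setting this equal to −189 kJ gives 3D = 1425, so D = 475 kJ/mol.

D(O–H) ≈ 475 kJ/mol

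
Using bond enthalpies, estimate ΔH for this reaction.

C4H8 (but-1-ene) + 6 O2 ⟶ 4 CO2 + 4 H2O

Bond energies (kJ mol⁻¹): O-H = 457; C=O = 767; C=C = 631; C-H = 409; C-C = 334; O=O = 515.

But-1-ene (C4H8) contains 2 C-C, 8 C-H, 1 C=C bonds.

ΔH ≈ −2131 kJ

Bonds broken (reactants):
  C-C: 2 × 334 = 668
  C-H: 8 × 409 = 3272
  C=C: 1 × 631 = 631
  O=O: 6 × 515 = 3090
  Σ(broken) = 7661 kJ
Bonds formed (products):
  C=O: 8 × 767 = 6136
  O-H: 8 × 457 = 3656
  Σ(formed) = 9792 kJ
ΔH = Σ(broken) − Σ(formed) = 7661 − 9792 = −2131 kJ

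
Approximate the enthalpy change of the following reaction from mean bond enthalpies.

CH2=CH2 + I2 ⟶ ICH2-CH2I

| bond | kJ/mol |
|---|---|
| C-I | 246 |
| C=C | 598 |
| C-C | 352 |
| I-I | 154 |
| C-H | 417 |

ΔH ≈ −92 kJ

Bonds broken (reactants):
  C-H: 4 × 417 = 1668
  C=C: 1 × 598 = 598
  I-I: 1 × 154 = 154
  Σ(broken) = 2420 kJ
Bonds formed (products):
  C-C: 1 × 352 = 352
  C-H: 4 × 417 = 1668
  C-I: 2 × 246 = 492
  Σ(formed) = 2512 kJ
ΔH = Σ(broken) − Σ(formed) = 2420 − 2512 = −92 kJ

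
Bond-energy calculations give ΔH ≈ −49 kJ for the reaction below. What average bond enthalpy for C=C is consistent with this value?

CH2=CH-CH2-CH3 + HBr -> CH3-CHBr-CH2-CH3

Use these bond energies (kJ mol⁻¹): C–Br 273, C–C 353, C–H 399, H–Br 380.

D(C=C) ≈ 596 kJ/mol

Let D be the C=C bond energy.
Σ(broken) = 2×353 + 8×399 + 1×D + 1×380 = 4278 + D
Σ(formed) = 1×273 + 3×353 + 9×399 = 4923
ΔH = Σ(broken) − Σ(formed) = (4278 + D) − (4923) = −645 + D
Setting this equal to −49 kJ gives D = 596 kJ/mol.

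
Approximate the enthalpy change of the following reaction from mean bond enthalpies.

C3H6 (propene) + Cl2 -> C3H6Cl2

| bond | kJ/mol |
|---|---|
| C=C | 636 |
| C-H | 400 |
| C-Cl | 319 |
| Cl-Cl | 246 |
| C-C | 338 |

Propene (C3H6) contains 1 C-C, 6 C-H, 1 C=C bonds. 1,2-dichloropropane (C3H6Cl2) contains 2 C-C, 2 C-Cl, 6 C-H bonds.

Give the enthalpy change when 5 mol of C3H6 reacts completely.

Bonds broken (reactants):
  C-C: 1 × 338 = 338
  C-H: 6 × 400 = 2400
  C=C: 1 × 636 = 636
  Cl-Cl: 1 × 246 = 246
  Σ(broken) = 3620 kJ
Bonds formed (products):
  C-C: 2 × 338 = 676
  C-Cl: 2 × 319 = 638
  C-H: 6 × 400 = 2400
  Σ(formed) = 3714 kJ
ΔH = Σ(broken) − Σ(formed) = 3620 − 3714 = −94 kJ
For 5× the reaction as written: 5 × (−94) = −470 kJ

ΔH = −470 kJ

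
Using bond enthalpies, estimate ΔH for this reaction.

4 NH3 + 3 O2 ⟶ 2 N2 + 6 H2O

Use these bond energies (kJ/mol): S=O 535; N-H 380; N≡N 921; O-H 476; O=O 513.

Bonds broken (reactants):
  N-H: 12 × 380 = 4560
  O=O: 3 × 513 = 1539
  Σ(broken) = 6099 kJ
Bonds formed (products):
  N≡N: 2 × 921 = 1842
  O-H: 12 × 476 = 5712
  Σ(formed) = 7554 kJ
ΔH = Σ(broken) − Σ(formed) = 6099 − 7554 = −1455 kJ

ΔH ≈ −1455 kJ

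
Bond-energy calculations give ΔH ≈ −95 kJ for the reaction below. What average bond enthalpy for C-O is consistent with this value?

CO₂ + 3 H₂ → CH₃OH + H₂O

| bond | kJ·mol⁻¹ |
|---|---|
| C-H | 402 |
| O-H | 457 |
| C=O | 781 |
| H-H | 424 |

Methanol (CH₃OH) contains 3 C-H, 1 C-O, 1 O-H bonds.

Let D be the C-O bond energy.
Σ(broken) = 2×781 + 3×424 = 2834
Σ(formed) = 3×402 + 1×D + 3×457 = 2577 + D
ΔH = Σ(broken) − Σ(formed) = (2834) − (2577 + D) = +257 − D
Setting this equal to −95 kJ gives D = 352 kJ/mol.

D(C-O) ≈ 352 kJ/mol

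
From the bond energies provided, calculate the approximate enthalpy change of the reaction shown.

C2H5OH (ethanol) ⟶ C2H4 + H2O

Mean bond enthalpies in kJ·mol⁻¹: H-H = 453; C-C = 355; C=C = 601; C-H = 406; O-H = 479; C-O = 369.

Bonds broken (reactants):
  C-C: 1 × 355 = 355
  C-H: 5 × 406 = 2030
  C-O: 1 × 369 = 369
  O-H: 1 × 479 = 479
  Σ(broken) = 3233 kJ
Bonds formed (products):
  C-H: 4 × 406 = 1624
  C=C: 1 × 601 = 601
  O-H: 2 × 479 = 958
  Σ(formed) = 3183 kJ
ΔH = Σ(broken) − Σ(formed) = 3233 − 3183 = +50 kJ

ΔH ≈ +50 kJ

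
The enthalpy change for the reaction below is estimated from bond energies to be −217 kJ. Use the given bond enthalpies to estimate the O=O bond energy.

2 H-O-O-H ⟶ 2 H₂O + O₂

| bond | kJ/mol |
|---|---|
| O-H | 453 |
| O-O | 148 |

D(O=O) ≈ 513 kJ/mol

Let D be the O=O bond energy.
Σ(broken) = 4×453 + 2×148 = 2108
Σ(formed) = 4×453 + 1×D = 1812 + D
ΔH = Σ(broken) − Σ(formed) = (2108) − (1812 + D) = +296 − D
Setting this equal to −217 kJ gives D = 513 kJ/mol.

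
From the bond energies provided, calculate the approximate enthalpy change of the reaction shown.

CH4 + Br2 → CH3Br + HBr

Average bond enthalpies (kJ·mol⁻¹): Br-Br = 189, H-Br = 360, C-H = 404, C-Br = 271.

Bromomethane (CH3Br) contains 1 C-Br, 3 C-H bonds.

Bonds broken (reactants):
  Br-Br: 1 × 189 = 189
  C-H: 4 × 404 = 1616
  Σ(broken) = 1805 kJ
Bonds formed (products):
  C-Br: 1 × 271 = 271
  C-H: 3 × 404 = 1212
  H-Br: 1 × 360 = 360
  Σ(formed) = 1843 kJ
ΔH = Σ(broken) − Σ(formed) = 1805 − 1843 = −38 kJ

ΔH ≈ −38 kJ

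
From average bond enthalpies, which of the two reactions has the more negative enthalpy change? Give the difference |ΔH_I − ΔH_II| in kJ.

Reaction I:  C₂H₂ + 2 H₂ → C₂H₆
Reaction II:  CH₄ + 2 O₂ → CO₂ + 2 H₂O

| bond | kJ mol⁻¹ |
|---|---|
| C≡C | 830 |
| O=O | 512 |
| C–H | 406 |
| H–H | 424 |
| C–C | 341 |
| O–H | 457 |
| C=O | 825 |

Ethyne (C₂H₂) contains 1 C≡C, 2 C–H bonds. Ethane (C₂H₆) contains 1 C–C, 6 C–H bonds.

Reaction I:
  Bonds broken (reactants):
    C≡C: 1 × 830 = 830
    C–H: 2 × 406 = 812
    H–H: 2 × 424 = 848
    Σ(broken) = 2490 kJ
  Bonds formed (products):
    C–C: 1 × 341 = 341
    C–H: 6 × 406 = 2436
    Σ(formed) = 2777 kJ
  ΔH_I = 2490 − 2777 = −287 kJ
Reaction II:
  Bonds broken (reactants):
    C–H: 4 × 406 = 1624
    O=O: 2 × 512 = 1024
    Σ(broken) = 2648 kJ
  Bonds formed (products):
    C=O: 2 × 825 = 1650
    O–H: 4 × 457 = 1828
    Σ(formed) = 3478 kJ
  ΔH_II = 2648 − 3478 = −830 kJ
ΔH_I − ΔH_II = +543 kJ, so reaction II has the more negative ΔH; |ΔH_I − ΔH_II| = 543 kJ.

Reaction II, by 543 kJ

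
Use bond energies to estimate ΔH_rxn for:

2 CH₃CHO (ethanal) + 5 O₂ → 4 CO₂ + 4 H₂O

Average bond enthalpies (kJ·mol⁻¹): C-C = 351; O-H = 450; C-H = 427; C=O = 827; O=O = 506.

ΔH ≈ −1914 kJ

Bonds broken (reactants):
  C-C: 2 × 351 = 702
  C-H: 8 × 427 = 3416
  C=O: 2 × 827 = 1654
  O=O: 5 × 506 = 2530
  Σ(broken) = 8302 kJ
Bonds formed (products):
  C=O: 8 × 827 = 6616
  O-H: 8 × 450 = 3600
  Σ(formed) = 10216 kJ
ΔH = Σ(broken) − Σ(formed) = 8302 − 10216 = −1914 kJ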